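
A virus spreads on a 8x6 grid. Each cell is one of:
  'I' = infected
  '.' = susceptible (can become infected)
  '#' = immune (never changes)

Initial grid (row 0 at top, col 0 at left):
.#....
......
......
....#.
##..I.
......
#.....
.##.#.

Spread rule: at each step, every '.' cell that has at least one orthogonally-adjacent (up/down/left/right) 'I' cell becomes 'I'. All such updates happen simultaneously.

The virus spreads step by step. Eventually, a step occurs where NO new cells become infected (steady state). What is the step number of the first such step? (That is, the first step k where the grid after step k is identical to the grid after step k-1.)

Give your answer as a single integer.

Step 0 (initial): 1 infected
Step 1: +3 new -> 4 infected
Step 2: +6 new -> 10 infected
Step 3: +6 new -> 16 infected
Step 4: +9 new -> 25 infected
Step 5: +8 new -> 33 infected
Step 6: +4 new -> 37 infected
Step 7: +1 new -> 38 infected
Step 8: +1 new -> 39 infected
Step 9: +0 new -> 39 infected

Answer: 9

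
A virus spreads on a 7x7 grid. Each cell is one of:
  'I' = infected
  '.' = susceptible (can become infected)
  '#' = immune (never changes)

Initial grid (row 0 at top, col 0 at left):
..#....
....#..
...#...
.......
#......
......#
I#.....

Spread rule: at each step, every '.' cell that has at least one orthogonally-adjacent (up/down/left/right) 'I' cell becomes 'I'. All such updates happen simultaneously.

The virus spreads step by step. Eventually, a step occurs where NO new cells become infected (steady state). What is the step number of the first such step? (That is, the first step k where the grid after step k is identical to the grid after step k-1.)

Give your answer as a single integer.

Step 0 (initial): 1 infected
Step 1: +1 new -> 2 infected
Step 2: +1 new -> 3 infected
Step 3: +2 new -> 5 infected
Step 4: +4 new -> 9 infected
Step 5: +6 new -> 15 infected
Step 6: +7 new -> 22 infected
Step 7: +6 new -> 28 infected
Step 8: +6 new -> 34 infected
Step 9: +3 new -> 37 infected
Step 10: +3 new -> 40 infected
Step 11: +2 new -> 42 infected
Step 12: +1 new -> 43 infected
Step 13: +0 new -> 43 infected

Answer: 13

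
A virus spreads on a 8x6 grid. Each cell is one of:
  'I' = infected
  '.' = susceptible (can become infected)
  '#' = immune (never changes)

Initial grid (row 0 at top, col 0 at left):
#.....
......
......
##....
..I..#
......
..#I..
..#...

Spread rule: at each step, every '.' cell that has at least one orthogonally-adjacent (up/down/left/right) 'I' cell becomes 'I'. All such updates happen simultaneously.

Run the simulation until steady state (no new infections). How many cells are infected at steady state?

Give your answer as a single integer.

Step 0 (initial): 2 infected
Step 1: +7 new -> 9 infected
Step 2: +8 new -> 17 infected
Step 3: +8 new -> 25 infected
Step 4: +8 new -> 33 infected
Step 5: +6 new -> 39 infected
Step 6: +2 new -> 41 infected
Step 7: +1 new -> 42 infected
Step 8: +0 new -> 42 infected

Answer: 42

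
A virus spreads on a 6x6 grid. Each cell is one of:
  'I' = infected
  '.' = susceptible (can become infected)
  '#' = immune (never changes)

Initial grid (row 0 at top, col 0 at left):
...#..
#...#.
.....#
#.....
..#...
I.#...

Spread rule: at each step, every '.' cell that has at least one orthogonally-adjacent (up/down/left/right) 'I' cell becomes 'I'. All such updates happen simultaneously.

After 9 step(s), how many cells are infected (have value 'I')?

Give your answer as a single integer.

Step 0 (initial): 1 infected
Step 1: +2 new -> 3 infected
Step 2: +1 new -> 4 infected
Step 3: +1 new -> 5 infected
Step 4: +2 new -> 7 infected
Step 5: +4 new -> 11 infected
Step 6: +5 new -> 16 infected
Step 7: +7 new -> 23 infected
Step 8: +2 new -> 25 infected
Step 9: +1 new -> 26 infected

Answer: 26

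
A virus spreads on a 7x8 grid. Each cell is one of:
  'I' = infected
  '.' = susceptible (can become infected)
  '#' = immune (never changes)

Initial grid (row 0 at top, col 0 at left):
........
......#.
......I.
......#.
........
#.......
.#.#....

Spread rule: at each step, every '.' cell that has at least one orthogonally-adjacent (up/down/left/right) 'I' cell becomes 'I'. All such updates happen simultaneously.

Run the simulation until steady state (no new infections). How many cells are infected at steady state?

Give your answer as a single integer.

Step 0 (initial): 1 infected
Step 1: +2 new -> 3 infected
Step 2: +5 new -> 8 infected
Step 3: +7 new -> 15 infected
Step 4: +9 new -> 24 infected
Step 5: +9 new -> 33 infected
Step 6: +8 new -> 41 infected
Step 7: +5 new -> 46 infected
Step 8: +4 new -> 50 infected
Step 9: +0 new -> 50 infected

Answer: 50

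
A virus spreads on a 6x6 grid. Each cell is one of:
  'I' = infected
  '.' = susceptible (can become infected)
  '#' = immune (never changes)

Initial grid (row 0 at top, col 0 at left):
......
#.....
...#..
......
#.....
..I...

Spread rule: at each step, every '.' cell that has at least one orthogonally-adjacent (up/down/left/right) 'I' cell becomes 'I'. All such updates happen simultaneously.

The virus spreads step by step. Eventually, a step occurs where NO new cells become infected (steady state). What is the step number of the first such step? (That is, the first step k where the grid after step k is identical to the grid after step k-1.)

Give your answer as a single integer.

Step 0 (initial): 1 infected
Step 1: +3 new -> 4 infected
Step 2: +5 new -> 9 infected
Step 3: +5 new -> 14 infected
Step 4: +5 new -> 19 infected
Step 5: +6 new -> 25 infected
Step 6: +4 new -> 29 infected
Step 7: +3 new -> 32 infected
Step 8: +1 new -> 33 infected
Step 9: +0 new -> 33 infected

Answer: 9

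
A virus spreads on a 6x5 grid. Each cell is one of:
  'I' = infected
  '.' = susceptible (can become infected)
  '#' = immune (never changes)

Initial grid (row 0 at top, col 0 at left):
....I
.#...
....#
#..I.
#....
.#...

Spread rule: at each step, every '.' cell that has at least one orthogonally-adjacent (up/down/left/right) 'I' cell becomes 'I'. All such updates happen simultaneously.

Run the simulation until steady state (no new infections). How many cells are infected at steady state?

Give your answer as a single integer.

Answer: 24

Derivation:
Step 0 (initial): 2 infected
Step 1: +6 new -> 8 infected
Step 2: +7 new -> 15 infected
Step 3: +6 new -> 21 infected
Step 4: +2 new -> 23 infected
Step 5: +1 new -> 24 infected
Step 6: +0 new -> 24 infected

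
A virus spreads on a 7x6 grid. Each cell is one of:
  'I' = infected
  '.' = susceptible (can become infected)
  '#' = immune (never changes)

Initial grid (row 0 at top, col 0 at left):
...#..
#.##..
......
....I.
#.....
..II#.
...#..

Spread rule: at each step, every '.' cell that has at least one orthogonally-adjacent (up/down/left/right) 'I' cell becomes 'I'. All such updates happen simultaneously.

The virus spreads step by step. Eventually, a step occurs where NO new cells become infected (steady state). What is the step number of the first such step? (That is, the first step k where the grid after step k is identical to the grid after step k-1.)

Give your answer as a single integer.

Step 0 (initial): 3 infected
Step 1: +8 new -> 11 infected
Step 2: +8 new -> 19 infected
Step 3: +6 new -> 25 infected
Step 4: +4 new -> 29 infected
Step 5: +3 new -> 32 infected
Step 6: +1 new -> 33 infected
Step 7: +2 new -> 35 infected
Step 8: +0 new -> 35 infected

Answer: 8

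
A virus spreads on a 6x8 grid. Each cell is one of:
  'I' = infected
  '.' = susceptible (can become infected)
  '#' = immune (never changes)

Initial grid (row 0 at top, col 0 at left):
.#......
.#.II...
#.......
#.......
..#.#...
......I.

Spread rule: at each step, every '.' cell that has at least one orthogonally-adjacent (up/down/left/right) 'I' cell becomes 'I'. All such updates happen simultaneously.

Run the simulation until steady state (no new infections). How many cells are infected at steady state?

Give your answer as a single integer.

Step 0 (initial): 3 infected
Step 1: +9 new -> 12 infected
Step 2: +11 new -> 23 infected
Step 3: +9 new -> 32 infected
Step 4: +4 new -> 36 infected
Step 5: +2 new -> 38 infected
Step 6: +2 new -> 40 infected
Step 7: +0 new -> 40 infected

Answer: 40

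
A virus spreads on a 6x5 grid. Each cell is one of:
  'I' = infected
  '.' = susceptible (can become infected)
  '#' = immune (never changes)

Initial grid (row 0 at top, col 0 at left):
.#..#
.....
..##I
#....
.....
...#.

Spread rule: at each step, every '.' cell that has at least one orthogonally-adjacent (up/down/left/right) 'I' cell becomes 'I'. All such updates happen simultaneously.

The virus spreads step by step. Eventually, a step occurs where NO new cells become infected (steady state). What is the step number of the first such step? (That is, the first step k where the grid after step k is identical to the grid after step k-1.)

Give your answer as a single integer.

Answer: 8

Derivation:
Step 0 (initial): 1 infected
Step 1: +2 new -> 3 infected
Step 2: +3 new -> 6 infected
Step 3: +5 new -> 11 infected
Step 4: +4 new -> 15 infected
Step 5: +4 new -> 19 infected
Step 6: +4 new -> 23 infected
Step 7: +1 new -> 24 infected
Step 8: +0 new -> 24 infected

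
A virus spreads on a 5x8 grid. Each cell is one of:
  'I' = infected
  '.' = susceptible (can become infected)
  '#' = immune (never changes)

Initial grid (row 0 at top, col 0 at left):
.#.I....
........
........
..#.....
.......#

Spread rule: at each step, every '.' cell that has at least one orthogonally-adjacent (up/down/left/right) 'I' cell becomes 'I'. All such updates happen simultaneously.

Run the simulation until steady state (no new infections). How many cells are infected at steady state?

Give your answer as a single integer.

Step 0 (initial): 1 infected
Step 1: +3 new -> 4 infected
Step 2: +4 new -> 8 infected
Step 3: +6 new -> 14 infected
Step 4: +7 new -> 21 infected
Step 5: +8 new -> 29 infected
Step 6: +5 new -> 34 infected
Step 7: +3 new -> 37 infected
Step 8: +0 new -> 37 infected

Answer: 37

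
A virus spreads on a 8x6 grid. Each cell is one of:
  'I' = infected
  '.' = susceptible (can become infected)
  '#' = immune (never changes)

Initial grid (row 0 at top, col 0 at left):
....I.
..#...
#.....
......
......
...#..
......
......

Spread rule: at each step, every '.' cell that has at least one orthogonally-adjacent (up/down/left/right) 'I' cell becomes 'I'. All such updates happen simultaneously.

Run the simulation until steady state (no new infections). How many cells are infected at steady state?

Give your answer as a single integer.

Answer: 45

Derivation:
Step 0 (initial): 1 infected
Step 1: +3 new -> 4 infected
Step 2: +4 new -> 8 infected
Step 3: +4 new -> 12 infected
Step 4: +6 new -> 18 infected
Step 5: +6 new -> 24 infected
Step 6: +4 new -> 28 infected
Step 7: +6 new -> 34 infected
Step 8: +5 new -> 39 infected
Step 9: +3 new -> 42 infected
Step 10: +2 new -> 44 infected
Step 11: +1 new -> 45 infected
Step 12: +0 new -> 45 infected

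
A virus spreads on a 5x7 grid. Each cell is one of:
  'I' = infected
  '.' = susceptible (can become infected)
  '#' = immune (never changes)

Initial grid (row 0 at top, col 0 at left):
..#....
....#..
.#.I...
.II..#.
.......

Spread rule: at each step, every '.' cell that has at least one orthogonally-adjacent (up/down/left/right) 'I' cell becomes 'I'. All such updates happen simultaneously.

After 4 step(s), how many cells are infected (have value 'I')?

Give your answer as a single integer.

Answer: 29

Derivation:
Step 0 (initial): 3 infected
Step 1: +7 new -> 10 infected
Step 2: +7 new -> 17 infected
Step 3: +6 new -> 23 infected
Step 4: +6 new -> 29 infected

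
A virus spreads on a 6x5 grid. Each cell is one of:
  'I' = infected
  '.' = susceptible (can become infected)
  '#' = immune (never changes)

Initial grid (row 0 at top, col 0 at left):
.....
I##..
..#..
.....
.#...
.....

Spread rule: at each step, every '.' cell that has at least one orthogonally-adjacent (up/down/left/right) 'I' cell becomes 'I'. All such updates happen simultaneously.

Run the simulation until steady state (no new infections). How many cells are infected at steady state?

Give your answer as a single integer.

Step 0 (initial): 1 infected
Step 1: +2 new -> 3 infected
Step 2: +3 new -> 6 infected
Step 3: +3 new -> 9 infected
Step 4: +3 new -> 12 infected
Step 5: +5 new -> 17 infected
Step 6: +5 new -> 22 infected
Step 7: +3 new -> 25 infected
Step 8: +1 new -> 26 infected
Step 9: +0 new -> 26 infected

Answer: 26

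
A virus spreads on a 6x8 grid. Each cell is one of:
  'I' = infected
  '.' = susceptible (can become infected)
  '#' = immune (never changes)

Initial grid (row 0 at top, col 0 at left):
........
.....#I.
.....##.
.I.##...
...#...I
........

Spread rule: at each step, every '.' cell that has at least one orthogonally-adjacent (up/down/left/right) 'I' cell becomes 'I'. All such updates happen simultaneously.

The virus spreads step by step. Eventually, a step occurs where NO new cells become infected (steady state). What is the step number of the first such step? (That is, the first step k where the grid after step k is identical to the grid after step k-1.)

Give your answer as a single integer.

Step 0 (initial): 3 infected
Step 1: +9 new -> 12 infected
Step 2: +12 new -> 24 infected
Step 3: +10 new -> 34 infected
Step 4: +8 new -> 42 infected
Step 5: +0 new -> 42 infected

Answer: 5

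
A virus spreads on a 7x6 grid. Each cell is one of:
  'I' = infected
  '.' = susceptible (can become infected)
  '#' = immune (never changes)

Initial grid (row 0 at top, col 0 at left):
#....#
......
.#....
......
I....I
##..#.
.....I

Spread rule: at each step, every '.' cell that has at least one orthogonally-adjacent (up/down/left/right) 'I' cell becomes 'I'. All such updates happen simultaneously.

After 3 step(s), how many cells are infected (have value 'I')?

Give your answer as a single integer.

Answer: 24

Derivation:
Step 0 (initial): 3 infected
Step 1: +6 new -> 9 infected
Step 2: +7 new -> 16 infected
Step 3: +8 new -> 24 infected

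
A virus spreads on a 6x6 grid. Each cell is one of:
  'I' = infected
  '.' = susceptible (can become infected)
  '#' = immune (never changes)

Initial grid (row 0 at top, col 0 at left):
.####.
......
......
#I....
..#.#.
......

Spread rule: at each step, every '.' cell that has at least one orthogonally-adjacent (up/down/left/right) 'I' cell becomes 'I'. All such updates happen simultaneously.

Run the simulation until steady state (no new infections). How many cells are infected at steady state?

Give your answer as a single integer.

Step 0 (initial): 1 infected
Step 1: +3 new -> 4 infected
Step 2: +6 new -> 10 infected
Step 3: +7 new -> 17 infected
Step 4: +5 new -> 22 infected
Step 5: +4 new -> 26 infected
Step 6: +2 new -> 28 infected
Step 7: +1 new -> 29 infected
Step 8: +0 new -> 29 infected

Answer: 29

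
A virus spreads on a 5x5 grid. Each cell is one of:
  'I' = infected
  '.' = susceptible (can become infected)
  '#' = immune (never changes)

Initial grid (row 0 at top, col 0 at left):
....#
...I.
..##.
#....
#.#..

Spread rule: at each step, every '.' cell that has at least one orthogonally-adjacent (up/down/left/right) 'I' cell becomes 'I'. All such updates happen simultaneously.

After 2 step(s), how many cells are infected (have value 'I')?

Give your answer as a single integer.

Answer: 7

Derivation:
Step 0 (initial): 1 infected
Step 1: +3 new -> 4 infected
Step 2: +3 new -> 7 infected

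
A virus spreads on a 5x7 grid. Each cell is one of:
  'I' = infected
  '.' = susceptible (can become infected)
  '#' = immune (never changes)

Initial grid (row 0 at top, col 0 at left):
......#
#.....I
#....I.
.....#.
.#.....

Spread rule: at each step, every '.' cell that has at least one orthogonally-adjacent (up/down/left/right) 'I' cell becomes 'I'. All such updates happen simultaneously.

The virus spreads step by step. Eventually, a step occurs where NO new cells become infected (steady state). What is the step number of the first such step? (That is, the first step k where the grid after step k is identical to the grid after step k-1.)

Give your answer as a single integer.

Step 0 (initial): 2 infected
Step 1: +3 new -> 5 infected
Step 2: +5 new -> 10 infected
Step 3: +6 new -> 16 infected
Step 4: +6 new -> 22 infected
Step 5: +4 new -> 26 infected
Step 6: +2 new -> 28 infected
Step 7: +2 new -> 30 infected
Step 8: +0 new -> 30 infected

Answer: 8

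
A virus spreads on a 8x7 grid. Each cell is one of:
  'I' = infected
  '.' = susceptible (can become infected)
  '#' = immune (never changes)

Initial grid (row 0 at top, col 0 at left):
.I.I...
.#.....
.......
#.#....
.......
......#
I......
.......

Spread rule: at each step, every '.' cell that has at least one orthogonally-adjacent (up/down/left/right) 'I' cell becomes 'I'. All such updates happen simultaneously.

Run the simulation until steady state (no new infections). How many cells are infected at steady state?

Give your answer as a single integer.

Step 0 (initial): 3 infected
Step 1: +7 new -> 10 infected
Step 2: +9 new -> 19 infected
Step 3: +10 new -> 29 infected
Step 4: +10 new -> 39 infected
Step 5: +6 new -> 45 infected
Step 6: +5 new -> 50 infected
Step 7: +2 new -> 52 infected
Step 8: +0 new -> 52 infected

Answer: 52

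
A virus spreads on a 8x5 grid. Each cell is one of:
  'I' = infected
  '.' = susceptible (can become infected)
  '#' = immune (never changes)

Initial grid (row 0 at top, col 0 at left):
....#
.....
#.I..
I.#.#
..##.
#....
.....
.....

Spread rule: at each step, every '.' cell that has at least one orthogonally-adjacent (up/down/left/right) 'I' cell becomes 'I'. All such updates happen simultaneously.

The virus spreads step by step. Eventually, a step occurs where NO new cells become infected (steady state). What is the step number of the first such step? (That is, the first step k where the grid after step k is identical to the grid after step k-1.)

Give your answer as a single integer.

Answer: 9

Derivation:
Step 0 (initial): 2 infected
Step 1: +5 new -> 7 infected
Step 2: +6 new -> 13 infected
Step 3: +5 new -> 18 infected
Step 4: +3 new -> 21 infected
Step 5: +4 new -> 25 infected
Step 6: +4 new -> 29 infected
Step 7: +3 new -> 32 infected
Step 8: +1 new -> 33 infected
Step 9: +0 new -> 33 infected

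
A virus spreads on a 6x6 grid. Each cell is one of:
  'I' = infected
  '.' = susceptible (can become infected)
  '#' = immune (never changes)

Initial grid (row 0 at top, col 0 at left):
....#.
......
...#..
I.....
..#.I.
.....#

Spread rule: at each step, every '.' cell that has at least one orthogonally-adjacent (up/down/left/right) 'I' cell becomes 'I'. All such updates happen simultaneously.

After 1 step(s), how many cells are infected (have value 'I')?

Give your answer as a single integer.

Answer: 9

Derivation:
Step 0 (initial): 2 infected
Step 1: +7 new -> 9 infected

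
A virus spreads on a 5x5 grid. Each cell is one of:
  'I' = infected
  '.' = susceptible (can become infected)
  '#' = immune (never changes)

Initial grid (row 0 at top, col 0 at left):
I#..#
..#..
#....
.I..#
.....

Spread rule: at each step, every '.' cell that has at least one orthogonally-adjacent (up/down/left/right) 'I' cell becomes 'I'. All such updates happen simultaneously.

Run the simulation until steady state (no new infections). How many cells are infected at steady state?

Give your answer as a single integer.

Step 0 (initial): 2 infected
Step 1: +5 new -> 7 infected
Step 2: +5 new -> 12 infected
Step 3: +2 new -> 14 infected
Step 4: +3 new -> 17 infected
Step 5: +2 new -> 19 infected
Step 6: +1 new -> 20 infected
Step 7: +0 new -> 20 infected

Answer: 20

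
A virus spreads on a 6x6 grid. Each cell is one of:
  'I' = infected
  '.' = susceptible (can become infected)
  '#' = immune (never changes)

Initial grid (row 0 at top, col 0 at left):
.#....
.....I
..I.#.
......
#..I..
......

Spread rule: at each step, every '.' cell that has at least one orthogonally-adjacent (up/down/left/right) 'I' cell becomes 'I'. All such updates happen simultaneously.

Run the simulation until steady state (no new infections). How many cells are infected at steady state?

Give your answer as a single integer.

Step 0 (initial): 3 infected
Step 1: +11 new -> 14 infected
Step 2: +12 new -> 26 infected
Step 3: +5 new -> 31 infected
Step 4: +2 new -> 33 infected
Step 5: +0 new -> 33 infected

Answer: 33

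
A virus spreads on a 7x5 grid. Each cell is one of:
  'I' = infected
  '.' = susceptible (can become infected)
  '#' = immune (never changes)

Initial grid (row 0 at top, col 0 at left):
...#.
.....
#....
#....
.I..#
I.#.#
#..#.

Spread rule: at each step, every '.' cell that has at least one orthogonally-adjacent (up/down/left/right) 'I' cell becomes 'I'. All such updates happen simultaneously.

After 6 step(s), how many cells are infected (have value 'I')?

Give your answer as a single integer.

Answer: 25

Derivation:
Step 0 (initial): 2 infected
Step 1: +4 new -> 6 infected
Step 2: +4 new -> 10 infected
Step 3: +5 new -> 15 infected
Step 4: +5 new -> 20 infected
Step 5: +4 new -> 24 infected
Step 6: +1 new -> 25 infected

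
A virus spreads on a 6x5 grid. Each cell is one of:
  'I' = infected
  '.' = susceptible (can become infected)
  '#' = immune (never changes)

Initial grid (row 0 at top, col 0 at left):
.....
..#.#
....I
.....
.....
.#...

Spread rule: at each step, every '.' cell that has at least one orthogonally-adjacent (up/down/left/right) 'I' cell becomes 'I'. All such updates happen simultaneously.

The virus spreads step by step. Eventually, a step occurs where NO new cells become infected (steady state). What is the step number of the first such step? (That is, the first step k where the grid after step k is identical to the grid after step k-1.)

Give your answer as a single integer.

Step 0 (initial): 1 infected
Step 1: +2 new -> 3 infected
Step 2: +4 new -> 7 infected
Step 3: +5 new -> 12 infected
Step 4: +7 new -> 19 infected
Step 5: +5 new -> 24 infected
Step 6: +2 new -> 26 infected
Step 7: +1 new -> 27 infected
Step 8: +0 new -> 27 infected

Answer: 8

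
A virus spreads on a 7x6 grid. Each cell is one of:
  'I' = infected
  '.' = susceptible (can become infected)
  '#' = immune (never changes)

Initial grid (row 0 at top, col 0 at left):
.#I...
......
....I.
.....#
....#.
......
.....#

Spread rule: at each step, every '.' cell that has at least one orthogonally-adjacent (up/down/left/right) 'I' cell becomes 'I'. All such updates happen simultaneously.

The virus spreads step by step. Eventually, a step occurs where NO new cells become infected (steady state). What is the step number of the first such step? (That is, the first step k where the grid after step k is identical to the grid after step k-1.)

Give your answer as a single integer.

Answer: 9

Derivation:
Step 0 (initial): 2 infected
Step 1: +6 new -> 8 infected
Step 2: +6 new -> 14 infected
Step 3: +5 new -> 19 infected
Step 4: +5 new -> 24 infected
Step 5: +5 new -> 29 infected
Step 6: +5 new -> 34 infected
Step 7: +3 new -> 37 infected
Step 8: +1 new -> 38 infected
Step 9: +0 new -> 38 infected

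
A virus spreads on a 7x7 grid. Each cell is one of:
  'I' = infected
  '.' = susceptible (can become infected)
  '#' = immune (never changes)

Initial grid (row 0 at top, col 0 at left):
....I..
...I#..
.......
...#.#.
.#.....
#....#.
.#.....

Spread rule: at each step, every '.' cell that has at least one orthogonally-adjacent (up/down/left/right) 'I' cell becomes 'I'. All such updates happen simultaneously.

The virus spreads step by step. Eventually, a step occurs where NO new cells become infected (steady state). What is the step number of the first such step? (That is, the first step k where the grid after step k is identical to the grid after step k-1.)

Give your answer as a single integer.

Step 0 (initial): 2 infected
Step 1: +4 new -> 6 infected
Step 2: +6 new -> 12 infected
Step 3: +7 new -> 19 infected
Step 4: +6 new -> 25 infected
Step 5: +6 new -> 31 infected
Step 6: +6 new -> 37 infected
Step 7: +3 new -> 40 infected
Step 8: +1 new -> 41 infected
Step 9: +0 new -> 41 infected

Answer: 9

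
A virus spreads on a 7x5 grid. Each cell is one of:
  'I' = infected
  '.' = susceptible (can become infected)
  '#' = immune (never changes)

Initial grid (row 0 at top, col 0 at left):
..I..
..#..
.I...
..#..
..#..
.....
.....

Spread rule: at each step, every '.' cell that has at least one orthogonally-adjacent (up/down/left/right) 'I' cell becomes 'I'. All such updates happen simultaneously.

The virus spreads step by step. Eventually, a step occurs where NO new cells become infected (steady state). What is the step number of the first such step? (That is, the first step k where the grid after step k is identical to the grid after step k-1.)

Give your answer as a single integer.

Step 0 (initial): 2 infected
Step 1: +6 new -> 8 infected
Step 2: +7 new -> 15 infected
Step 3: +5 new -> 20 infected
Step 4: +5 new -> 25 infected
Step 5: +4 new -> 29 infected
Step 6: +2 new -> 31 infected
Step 7: +1 new -> 32 infected
Step 8: +0 new -> 32 infected

Answer: 8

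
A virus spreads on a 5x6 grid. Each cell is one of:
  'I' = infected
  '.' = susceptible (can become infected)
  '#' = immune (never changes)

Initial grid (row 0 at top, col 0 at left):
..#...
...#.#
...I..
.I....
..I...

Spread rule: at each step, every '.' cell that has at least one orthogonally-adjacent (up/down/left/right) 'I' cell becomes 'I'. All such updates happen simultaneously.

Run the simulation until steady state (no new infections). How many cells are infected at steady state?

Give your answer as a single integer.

Step 0 (initial): 3 infected
Step 1: +8 new -> 11 infected
Step 2: +8 new -> 19 infected
Step 3: +5 new -> 24 infected
Step 4: +3 new -> 27 infected
Step 5: +0 new -> 27 infected

Answer: 27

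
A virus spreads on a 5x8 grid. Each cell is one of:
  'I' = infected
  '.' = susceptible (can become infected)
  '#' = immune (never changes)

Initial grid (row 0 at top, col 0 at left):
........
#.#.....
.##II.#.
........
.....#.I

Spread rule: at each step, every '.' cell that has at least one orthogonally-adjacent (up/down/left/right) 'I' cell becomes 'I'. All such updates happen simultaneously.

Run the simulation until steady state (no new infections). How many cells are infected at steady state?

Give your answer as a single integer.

Answer: 34

Derivation:
Step 0 (initial): 3 infected
Step 1: +7 new -> 10 infected
Step 2: +9 new -> 19 infected
Step 3: +6 new -> 25 infected
Step 4: +5 new -> 30 infected
Step 5: +4 new -> 34 infected
Step 6: +0 new -> 34 infected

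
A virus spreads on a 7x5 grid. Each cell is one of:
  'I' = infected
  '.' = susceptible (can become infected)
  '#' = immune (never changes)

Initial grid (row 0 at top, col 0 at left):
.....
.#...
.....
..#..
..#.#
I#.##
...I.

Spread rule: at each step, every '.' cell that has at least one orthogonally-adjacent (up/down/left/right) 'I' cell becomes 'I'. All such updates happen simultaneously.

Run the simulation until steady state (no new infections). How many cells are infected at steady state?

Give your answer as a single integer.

Answer: 28

Derivation:
Step 0 (initial): 2 infected
Step 1: +4 new -> 6 infected
Step 2: +4 new -> 10 infected
Step 3: +2 new -> 12 infected
Step 4: +2 new -> 14 infected
Step 5: +2 new -> 16 infected
Step 6: +3 new -> 19 infected
Step 7: +4 new -> 23 infected
Step 8: +4 new -> 27 infected
Step 9: +1 new -> 28 infected
Step 10: +0 new -> 28 infected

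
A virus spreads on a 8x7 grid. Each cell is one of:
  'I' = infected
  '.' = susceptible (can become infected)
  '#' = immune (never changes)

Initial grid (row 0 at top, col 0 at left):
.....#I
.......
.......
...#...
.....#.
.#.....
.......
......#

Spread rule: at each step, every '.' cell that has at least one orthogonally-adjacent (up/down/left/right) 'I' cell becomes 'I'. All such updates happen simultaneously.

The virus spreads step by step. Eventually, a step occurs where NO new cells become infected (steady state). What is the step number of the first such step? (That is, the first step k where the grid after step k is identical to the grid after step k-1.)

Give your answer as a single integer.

Answer: 14

Derivation:
Step 0 (initial): 1 infected
Step 1: +1 new -> 2 infected
Step 2: +2 new -> 4 infected
Step 3: +3 new -> 7 infected
Step 4: +5 new -> 12 infected
Step 5: +5 new -> 17 infected
Step 6: +6 new -> 23 infected
Step 7: +7 new -> 30 infected
Step 8: +7 new -> 37 infected
Step 9: +5 new -> 42 infected
Step 10: +3 new -> 45 infected
Step 11: +3 new -> 48 infected
Step 12: +2 new -> 50 infected
Step 13: +1 new -> 51 infected
Step 14: +0 new -> 51 infected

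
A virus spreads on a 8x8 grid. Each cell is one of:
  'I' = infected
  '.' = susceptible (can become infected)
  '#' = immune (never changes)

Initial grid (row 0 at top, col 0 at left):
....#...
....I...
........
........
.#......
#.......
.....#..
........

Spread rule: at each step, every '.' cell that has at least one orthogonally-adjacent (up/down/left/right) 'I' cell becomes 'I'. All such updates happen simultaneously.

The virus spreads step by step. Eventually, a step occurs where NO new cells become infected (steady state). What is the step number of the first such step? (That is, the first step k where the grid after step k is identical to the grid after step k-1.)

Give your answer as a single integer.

Step 0 (initial): 1 infected
Step 1: +3 new -> 4 infected
Step 2: +7 new -> 11 infected
Step 3: +9 new -> 20 infected
Step 4: +10 new -> 30 infected
Step 5: +9 new -> 39 infected
Step 6: +6 new -> 45 infected
Step 7: +7 new -> 52 infected
Step 8: +4 new -> 56 infected
Step 9: +3 new -> 59 infected
Step 10: +1 new -> 60 infected
Step 11: +0 new -> 60 infected

Answer: 11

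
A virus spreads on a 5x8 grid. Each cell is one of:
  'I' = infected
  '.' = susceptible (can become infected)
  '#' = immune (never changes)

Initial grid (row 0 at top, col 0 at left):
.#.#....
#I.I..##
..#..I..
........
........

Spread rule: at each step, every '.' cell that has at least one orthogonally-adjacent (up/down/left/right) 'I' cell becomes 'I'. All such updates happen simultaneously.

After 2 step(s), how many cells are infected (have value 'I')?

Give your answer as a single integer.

Step 0 (initial): 3 infected
Step 1: +8 new -> 11 infected
Step 2: +10 new -> 21 infected

Answer: 21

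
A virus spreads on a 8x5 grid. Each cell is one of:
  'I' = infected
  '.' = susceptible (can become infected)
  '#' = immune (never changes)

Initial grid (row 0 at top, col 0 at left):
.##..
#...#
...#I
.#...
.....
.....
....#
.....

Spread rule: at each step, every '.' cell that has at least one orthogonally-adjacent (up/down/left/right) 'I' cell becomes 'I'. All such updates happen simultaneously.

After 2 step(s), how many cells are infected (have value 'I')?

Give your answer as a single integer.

Answer: 4

Derivation:
Step 0 (initial): 1 infected
Step 1: +1 new -> 2 infected
Step 2: +2 new -> 4 infected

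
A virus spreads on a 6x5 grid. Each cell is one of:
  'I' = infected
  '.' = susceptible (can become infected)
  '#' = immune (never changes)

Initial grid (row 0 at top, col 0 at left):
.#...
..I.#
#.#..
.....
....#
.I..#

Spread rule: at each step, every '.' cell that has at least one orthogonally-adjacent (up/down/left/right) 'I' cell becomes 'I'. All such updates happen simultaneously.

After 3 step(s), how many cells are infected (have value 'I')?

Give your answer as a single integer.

Answer: 23

Derivation:
Step 0 (initial): 2 infected
Step 1: +6 new -> 8 infected
Step 2: +8 new -> 16 infected
Step 3: +7 new -> 23 infected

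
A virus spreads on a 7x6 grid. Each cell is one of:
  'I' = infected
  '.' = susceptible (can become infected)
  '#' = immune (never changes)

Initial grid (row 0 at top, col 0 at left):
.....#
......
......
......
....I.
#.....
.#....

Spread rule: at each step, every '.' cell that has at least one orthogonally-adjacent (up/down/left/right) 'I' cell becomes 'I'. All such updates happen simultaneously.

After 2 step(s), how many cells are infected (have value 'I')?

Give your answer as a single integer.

Step 0 (initial): 1 infected
Step 1: +4 new -> 5 infected
Step 2: +7 new -> 12 infected

Answer: 12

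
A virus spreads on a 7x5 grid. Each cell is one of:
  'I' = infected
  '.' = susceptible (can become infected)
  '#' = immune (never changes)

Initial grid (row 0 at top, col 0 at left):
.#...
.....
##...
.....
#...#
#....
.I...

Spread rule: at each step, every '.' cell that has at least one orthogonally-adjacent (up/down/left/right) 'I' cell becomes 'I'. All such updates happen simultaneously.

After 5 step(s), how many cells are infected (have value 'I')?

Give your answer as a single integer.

Step 0 (initial): 1 infected
Step 1: +3 new -> 4 infected
Step 2: +3 new -> 7 infected
Step 3: +4 new -> 11 infected
Step 4: +4 new -> 15 infected
Step 5: +2 new -> 17 infected

Answer: 17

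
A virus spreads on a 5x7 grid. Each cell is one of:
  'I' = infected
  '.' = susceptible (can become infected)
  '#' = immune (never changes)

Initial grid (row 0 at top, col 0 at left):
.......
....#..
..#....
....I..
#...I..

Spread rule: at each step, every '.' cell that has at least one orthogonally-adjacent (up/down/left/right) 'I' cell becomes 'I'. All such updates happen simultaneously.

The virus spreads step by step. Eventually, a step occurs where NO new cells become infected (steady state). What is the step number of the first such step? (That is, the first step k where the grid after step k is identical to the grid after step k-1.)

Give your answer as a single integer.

Step 0 (initial): 2 infected
Step 1: +5 new -> 7 infected
Step 2: +6 new -> 13 infected
Step 3: +5 new -> 18 infected
Step 4: +6 new -> 24 infected
Step 5: +5 new -> 29 infected
Step 6: +2 new -> 31 infected
Step 7: +1 new -> 32 infected
Step 8: +0 new -> 32 infected

Answer: 8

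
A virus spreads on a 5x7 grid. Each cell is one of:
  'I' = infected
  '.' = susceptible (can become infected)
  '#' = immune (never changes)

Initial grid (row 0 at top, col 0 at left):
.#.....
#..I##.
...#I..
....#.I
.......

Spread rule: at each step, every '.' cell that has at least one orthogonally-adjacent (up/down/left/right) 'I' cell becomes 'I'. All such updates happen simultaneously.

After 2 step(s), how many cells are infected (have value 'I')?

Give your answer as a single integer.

Step 0 (initial): 3 infected
Step 1: +6 new -> 9 infected
Step 2: +6 new -> 15 infected

Answer: 15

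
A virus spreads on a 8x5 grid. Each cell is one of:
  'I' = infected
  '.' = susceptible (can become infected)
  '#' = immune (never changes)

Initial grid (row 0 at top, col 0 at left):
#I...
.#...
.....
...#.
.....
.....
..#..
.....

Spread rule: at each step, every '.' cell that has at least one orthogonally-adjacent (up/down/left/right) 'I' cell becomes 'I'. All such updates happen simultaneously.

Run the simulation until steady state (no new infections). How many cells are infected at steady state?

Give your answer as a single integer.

Step 0 (initial): 1 infected
Step 1: +1 new -> 2 infected
Step 2: +2 new -> 4 infected
Step 3: +3 new -> 7 infected
Step 4: +4 new -> 11 infected
Step 5: +4 new -> 15 infected
Step 6: +6 new -> 21 infected
Step 7: +4 new -> 25 infected
Step 8: +4 new -> 29 infected
Step 9: +4 new -> 33 infected
Step 10: +3 new -> 36 infected
Step 11: +0 new -> 36 infected

Answer: 36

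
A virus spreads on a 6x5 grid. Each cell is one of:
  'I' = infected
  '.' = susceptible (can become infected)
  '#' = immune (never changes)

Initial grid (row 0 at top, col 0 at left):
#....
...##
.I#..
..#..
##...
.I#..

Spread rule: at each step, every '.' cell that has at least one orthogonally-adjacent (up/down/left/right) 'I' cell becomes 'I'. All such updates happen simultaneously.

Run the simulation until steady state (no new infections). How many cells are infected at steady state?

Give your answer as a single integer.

Answer: 13

Derivation:
Step 0 (initial): 2 infected
Step 1: +4 new -> 6 infected
Step 2: +4 new -> 10 infected
Step 3: +1 new -> 11 infected
Step 4: +1 new -> 12 infected
Step 5: +1 new -> 13 infected
Step 6: +0 new -> 13 infected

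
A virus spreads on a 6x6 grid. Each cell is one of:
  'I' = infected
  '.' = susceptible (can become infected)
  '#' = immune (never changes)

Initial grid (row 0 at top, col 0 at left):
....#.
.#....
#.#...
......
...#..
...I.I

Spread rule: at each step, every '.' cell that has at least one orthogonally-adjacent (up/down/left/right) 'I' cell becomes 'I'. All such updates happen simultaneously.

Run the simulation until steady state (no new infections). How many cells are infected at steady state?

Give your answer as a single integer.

Answer: 31

Derivation:
Step 0 (initial): 2 infected
Step 1: +3 new -> 5 infected
Step 2: +4 new -> 9 infected
Step 3: +5 new -> 14 infected
Step 4: +5 new -> 19 infected
Step 5: +5 new -> 24 infected
Step 6: +1 new -> 25 infected
Step 7: +2 new -> 27 infected
Step 8: +1 new -> 28 infected
Step 9: +1 new -> 29 infected
Step 10: +1 new -> 30 infected
Step 11: +1 new -> 31 infected
Step 12: +0 new -> 31 infected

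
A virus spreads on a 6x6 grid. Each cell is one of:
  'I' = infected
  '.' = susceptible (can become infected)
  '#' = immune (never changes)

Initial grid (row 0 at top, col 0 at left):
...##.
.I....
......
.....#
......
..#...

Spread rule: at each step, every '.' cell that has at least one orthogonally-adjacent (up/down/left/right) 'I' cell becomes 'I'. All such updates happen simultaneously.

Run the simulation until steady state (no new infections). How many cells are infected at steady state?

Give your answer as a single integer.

Step 0 (initial): 1 infected
Step 1: +4 new -> 5 infected
Step 2: +6 new -> 11 infected
Step 3: +5 new -> 16 infected
Step 4: +6 new -> 22 infected
Step 5: +5 new -> 27 infected
Step 6: +2 new -> 29 infected
Step 7: +2 new -> 31 infected
Step 8: +1 new -> 32 infected
Step 9: +0 new -> 32 infected

Answer: 32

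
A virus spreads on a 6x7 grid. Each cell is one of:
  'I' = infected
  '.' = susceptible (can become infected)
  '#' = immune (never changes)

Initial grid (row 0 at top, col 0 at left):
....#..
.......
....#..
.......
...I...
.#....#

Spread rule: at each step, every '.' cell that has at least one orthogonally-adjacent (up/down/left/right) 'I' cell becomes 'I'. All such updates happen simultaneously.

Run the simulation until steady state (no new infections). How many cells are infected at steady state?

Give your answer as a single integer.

Answer: 38

Derivation:
Step 0 (initial): 1 infected
Step 1: +4 new -> 5 infected
Step 2: +7 new -> 12 infected
Step 3: +7 new -> 19 infected
Step 4: +8 new -> 27 infected
Step 5: +5 new -> 32 infected
Step 6: +4 new -> 36 infected
Step 7: +2 new -> 38 infected
Step 8: +0 new -> 38 infected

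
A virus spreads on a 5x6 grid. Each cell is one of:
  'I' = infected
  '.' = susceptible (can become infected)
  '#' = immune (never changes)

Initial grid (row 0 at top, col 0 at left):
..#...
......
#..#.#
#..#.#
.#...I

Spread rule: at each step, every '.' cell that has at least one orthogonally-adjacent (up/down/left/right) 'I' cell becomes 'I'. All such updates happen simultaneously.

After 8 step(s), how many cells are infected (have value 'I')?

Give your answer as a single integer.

Answer: 20

Derivation:
Step 0 (initial): 1 infected
Step 1: +1 new -> 2 infected
Step 2: +2 new -> 4 infected
Step 3: +2 new -> 6 infected
Step 4: +2 new -> 8 infected
Step 5: +5 new -> 13 infected
Step 6: +4 new -> 17 infected
Step 7: +1 new -> 18 infected
Step 8: +2 new -> 20 infected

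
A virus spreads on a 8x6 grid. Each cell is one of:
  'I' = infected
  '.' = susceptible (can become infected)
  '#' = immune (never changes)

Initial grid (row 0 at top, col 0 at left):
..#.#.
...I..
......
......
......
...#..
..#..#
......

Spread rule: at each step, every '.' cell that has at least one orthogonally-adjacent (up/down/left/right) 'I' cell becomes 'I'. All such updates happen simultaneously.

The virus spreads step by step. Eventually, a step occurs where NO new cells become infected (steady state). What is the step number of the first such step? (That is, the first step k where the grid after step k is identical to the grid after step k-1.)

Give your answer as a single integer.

Step 0 (initial): 1 infected
Step 1: +4 new -> 5 infected
Step 2: +5 new -> 10 infected
Step 3: +8 new -> 18 infected
Step 4: +6 new -> 24 infected
Step 5: +5 new -> 29 infected
Step 6: +4 new -> 33 infected
Step 7: +4 new -> 37 infected
Step 8: +4 new -> 41 infected
Step 9: +2 new -> 43 infected
Step 10: +0 new -> 43 infected

Answer: 10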